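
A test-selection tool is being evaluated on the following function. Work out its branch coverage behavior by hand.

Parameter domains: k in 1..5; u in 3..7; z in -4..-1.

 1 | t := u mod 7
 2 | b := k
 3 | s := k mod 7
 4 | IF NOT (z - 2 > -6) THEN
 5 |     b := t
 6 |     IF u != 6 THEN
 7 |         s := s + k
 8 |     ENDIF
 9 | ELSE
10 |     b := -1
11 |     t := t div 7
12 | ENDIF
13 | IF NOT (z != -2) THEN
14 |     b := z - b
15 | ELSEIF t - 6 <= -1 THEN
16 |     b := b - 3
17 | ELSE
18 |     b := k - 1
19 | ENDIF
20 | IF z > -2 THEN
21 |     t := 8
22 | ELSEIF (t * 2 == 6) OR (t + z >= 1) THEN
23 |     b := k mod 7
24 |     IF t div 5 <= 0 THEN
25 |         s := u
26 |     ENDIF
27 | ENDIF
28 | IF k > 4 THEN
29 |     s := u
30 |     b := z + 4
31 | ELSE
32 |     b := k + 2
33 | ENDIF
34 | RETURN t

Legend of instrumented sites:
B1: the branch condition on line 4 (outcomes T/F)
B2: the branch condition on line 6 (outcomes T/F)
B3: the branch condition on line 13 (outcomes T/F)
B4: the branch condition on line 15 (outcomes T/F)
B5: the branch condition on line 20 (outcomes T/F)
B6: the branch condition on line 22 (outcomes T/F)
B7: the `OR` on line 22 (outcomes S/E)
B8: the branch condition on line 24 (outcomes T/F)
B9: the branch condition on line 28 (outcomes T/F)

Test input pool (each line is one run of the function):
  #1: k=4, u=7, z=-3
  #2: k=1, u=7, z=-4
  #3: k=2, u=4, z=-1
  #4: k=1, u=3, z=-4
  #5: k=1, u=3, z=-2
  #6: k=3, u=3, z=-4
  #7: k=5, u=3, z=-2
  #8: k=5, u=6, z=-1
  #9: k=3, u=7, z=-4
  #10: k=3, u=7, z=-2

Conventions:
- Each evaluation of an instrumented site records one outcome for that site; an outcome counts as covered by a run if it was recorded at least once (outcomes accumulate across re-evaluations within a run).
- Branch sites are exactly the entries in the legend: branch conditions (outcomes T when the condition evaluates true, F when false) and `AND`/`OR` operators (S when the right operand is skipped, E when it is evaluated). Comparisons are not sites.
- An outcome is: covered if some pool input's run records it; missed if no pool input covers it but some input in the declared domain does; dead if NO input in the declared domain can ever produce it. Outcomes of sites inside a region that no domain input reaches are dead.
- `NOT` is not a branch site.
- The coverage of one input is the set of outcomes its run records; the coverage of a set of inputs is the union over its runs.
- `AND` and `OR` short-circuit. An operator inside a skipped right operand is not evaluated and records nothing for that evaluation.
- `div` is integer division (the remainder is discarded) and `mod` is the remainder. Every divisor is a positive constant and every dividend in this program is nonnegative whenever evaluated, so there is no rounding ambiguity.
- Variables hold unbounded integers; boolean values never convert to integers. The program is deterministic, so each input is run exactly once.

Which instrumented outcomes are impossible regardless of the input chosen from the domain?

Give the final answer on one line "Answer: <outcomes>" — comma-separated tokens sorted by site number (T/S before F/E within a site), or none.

exhaustive pass over the 100-input domain:
  reachable outcomes have witnesses, e.g. B1=T (e.g. k=1, u=3, z=-4), B1=F (e.g. k=1, u=3, z=-3), B2=T (e.g. k=1, u=3, z=-4), B2=F (e.g. k=1, u=6, z=-4)

Answer: none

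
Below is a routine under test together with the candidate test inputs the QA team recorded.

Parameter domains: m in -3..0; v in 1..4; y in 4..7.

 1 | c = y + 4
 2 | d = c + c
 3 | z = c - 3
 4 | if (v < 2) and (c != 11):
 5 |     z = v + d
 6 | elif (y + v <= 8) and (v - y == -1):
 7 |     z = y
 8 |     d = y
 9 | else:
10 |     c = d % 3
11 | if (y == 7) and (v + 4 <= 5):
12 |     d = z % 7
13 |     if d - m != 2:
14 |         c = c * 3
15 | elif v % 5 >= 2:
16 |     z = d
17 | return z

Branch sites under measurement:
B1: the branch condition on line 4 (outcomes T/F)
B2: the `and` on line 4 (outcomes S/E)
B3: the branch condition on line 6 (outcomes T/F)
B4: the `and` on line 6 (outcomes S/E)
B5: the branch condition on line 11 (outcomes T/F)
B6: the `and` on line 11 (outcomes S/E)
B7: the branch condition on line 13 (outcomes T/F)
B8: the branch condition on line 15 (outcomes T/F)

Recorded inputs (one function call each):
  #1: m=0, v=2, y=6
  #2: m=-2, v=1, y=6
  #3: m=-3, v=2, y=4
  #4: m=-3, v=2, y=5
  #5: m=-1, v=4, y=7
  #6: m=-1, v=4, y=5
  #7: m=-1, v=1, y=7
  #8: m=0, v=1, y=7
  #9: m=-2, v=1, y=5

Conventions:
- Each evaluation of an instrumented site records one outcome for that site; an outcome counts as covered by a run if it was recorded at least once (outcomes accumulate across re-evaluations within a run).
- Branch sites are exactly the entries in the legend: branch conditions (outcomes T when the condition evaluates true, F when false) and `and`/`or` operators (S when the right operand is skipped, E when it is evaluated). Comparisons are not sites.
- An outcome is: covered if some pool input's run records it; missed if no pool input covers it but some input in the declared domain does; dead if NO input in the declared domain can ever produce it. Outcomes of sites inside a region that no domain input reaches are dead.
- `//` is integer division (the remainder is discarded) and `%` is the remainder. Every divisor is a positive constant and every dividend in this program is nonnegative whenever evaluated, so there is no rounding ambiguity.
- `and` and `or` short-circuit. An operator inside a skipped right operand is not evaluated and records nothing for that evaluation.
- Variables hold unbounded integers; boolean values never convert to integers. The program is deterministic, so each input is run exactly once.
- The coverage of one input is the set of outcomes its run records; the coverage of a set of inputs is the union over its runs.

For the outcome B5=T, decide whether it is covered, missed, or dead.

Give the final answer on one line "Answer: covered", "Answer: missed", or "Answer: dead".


B5=T is recorded by pool input(s) 7, 8 -> covered
Answer: covered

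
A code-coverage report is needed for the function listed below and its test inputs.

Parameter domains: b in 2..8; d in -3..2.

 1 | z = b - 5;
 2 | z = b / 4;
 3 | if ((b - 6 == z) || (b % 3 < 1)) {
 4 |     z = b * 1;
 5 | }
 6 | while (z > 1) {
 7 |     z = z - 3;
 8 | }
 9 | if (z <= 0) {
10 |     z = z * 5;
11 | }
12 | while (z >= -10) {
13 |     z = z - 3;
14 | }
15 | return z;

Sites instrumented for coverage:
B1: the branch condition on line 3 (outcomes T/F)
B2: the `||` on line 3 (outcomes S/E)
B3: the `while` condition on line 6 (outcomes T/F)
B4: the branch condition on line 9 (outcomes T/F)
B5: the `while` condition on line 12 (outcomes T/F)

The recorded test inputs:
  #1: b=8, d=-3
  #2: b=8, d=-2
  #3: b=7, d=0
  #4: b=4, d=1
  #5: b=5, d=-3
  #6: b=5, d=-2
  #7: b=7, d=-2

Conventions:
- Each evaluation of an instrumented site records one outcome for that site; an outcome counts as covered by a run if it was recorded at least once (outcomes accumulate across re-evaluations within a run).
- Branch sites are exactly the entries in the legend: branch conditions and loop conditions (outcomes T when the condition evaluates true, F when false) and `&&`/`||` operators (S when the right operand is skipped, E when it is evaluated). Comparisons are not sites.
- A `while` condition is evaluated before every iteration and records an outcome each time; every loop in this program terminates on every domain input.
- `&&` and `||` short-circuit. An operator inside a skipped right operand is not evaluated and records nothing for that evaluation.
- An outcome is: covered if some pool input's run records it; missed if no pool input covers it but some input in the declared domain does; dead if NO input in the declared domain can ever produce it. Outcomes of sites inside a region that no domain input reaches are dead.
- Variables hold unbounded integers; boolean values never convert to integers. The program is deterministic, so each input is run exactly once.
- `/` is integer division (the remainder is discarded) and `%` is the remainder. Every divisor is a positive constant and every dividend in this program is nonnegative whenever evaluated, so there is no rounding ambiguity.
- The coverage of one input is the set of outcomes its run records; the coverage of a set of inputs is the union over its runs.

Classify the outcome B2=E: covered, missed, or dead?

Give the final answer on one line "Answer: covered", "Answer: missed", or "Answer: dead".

B2=E is recorded by pool input(s) 4, 5, 6 -> covered

Answer: covered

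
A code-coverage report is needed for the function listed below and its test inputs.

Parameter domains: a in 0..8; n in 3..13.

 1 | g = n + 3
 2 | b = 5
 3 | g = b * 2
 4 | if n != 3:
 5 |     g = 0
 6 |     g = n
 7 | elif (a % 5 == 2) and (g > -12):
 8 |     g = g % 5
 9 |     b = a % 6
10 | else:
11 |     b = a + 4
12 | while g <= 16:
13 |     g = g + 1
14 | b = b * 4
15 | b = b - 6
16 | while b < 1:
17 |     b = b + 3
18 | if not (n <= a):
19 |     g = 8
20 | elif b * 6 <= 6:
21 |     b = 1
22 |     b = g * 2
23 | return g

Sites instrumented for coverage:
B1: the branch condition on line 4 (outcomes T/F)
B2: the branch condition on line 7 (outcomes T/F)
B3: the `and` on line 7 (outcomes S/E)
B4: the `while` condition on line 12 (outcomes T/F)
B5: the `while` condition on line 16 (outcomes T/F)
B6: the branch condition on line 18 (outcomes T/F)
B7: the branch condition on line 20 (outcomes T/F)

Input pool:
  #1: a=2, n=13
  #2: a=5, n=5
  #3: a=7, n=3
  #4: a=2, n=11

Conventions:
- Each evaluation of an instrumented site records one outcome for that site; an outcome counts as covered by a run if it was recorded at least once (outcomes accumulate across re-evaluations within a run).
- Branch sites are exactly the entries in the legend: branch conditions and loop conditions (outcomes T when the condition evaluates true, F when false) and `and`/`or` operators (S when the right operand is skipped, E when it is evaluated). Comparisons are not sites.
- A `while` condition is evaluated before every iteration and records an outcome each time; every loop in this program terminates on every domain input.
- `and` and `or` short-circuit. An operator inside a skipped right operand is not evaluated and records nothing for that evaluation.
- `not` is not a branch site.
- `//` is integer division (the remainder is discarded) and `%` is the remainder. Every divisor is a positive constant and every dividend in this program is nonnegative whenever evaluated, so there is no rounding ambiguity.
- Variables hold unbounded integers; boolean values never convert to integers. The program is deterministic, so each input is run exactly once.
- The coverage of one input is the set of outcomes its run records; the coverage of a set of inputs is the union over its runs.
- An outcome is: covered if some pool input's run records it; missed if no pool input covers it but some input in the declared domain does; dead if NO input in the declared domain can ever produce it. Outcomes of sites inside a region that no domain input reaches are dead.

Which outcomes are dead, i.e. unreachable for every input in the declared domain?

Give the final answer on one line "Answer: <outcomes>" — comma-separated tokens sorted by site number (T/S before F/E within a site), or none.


checking every outcome against all 99 domain inputs:
  reachable outcomes have witnesses, e.g. B1=T (e.g. a=0, n=4), B1=F (e.g. a=0, n=3), B2=T (e.g. a=2, n=3), B2=F (e.g. a=0, n=3)
Answer: none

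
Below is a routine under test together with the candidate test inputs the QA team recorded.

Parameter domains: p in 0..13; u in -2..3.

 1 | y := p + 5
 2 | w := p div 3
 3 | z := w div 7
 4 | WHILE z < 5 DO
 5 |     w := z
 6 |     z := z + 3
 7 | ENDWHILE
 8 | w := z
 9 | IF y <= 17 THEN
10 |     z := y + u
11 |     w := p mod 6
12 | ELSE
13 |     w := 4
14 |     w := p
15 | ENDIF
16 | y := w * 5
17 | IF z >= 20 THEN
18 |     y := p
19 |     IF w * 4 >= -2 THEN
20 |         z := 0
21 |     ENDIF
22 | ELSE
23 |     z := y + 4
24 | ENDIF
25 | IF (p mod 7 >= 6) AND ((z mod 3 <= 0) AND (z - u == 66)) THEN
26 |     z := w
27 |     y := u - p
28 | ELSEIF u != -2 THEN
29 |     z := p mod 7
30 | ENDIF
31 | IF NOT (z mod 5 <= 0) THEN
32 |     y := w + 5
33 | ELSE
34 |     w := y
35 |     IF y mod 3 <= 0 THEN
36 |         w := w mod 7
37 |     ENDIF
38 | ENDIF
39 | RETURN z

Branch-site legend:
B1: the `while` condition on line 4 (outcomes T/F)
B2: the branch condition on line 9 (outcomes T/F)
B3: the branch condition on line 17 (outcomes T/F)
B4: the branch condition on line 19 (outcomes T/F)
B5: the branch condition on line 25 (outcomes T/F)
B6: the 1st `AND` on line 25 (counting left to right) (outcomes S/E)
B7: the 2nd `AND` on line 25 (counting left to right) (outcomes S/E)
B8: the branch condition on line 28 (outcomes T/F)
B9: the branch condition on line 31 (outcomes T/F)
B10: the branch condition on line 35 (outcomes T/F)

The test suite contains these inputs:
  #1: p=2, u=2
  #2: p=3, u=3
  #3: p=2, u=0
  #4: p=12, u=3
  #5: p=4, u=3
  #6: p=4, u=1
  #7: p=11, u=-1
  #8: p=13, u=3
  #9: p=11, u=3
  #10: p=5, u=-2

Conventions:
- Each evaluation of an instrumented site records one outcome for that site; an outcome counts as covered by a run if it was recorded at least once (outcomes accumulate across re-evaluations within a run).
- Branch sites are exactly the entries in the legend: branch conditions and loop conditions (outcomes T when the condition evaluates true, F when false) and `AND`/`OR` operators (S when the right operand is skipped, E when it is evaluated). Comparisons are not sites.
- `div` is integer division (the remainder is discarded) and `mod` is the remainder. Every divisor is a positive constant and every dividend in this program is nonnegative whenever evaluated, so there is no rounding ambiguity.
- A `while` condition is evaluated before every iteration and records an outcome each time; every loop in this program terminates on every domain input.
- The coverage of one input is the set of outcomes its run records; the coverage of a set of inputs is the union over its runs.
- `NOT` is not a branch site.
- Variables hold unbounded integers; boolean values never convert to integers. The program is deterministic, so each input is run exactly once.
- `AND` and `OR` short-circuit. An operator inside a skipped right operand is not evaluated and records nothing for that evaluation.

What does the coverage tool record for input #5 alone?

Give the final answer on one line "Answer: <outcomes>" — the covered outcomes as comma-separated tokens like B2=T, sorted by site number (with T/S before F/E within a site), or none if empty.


Event log for input #5 (p=4, u=3):
  B1->T, B1->T, B1->F, B2->T, B3->F, B6->S, B5->F, B8->T, B9->T
as a set, this run covers: B1=T, B1=F, B2=T, B3=F, B5=F, B6=S, B8=T, B9=T
Answer: B1=T, B1=F, B2=T, B3=F, B5=F, B6=S, B8=T, B9=T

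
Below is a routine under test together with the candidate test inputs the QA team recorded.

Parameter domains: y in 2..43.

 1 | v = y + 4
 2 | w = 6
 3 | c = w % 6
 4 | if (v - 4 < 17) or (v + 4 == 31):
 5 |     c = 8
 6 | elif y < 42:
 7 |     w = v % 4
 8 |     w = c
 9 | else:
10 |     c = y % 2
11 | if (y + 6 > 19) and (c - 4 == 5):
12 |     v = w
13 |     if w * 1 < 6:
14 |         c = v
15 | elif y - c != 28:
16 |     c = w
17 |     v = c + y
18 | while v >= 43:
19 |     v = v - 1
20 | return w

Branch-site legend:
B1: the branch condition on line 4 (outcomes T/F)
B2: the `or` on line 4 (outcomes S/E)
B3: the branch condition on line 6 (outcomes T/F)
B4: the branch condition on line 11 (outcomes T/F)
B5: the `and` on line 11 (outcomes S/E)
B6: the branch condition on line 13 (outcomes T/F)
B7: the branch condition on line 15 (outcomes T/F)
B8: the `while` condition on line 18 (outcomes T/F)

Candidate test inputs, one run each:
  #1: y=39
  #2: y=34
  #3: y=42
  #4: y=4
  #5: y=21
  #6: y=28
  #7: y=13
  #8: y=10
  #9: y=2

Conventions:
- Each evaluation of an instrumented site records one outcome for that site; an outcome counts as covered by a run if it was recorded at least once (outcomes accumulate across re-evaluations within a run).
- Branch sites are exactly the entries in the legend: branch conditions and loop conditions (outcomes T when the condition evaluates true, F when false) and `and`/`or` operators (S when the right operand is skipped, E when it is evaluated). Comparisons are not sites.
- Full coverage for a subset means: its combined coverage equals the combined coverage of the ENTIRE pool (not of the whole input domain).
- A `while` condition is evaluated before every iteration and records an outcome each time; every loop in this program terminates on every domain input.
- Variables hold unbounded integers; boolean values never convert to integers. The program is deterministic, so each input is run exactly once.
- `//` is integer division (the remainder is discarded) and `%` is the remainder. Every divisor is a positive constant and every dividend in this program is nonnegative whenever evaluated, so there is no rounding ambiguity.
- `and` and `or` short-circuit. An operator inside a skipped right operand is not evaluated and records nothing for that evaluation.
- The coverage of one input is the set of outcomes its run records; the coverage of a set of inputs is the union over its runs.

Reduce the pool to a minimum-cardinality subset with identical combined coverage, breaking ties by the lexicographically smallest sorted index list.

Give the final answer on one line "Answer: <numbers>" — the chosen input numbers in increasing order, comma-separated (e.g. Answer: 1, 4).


run #1 (y=39) runs B2->E, B1->F, B3->T, B5->E, B4->F, B7->T, B8->F; records B1=F, B2=E, B3=T, B4=F, B5=E, B7=T, B8=F
run #2 (y=34) runs B2->E, B1->F, B3->T, B5->E, B4->F, B7->T, B8->F; records B1=F, B2=E, B3=T, B4=F, B5=E, B7=T, B8=F
run #3 (y=42) runs B2->E, B1->F, B3->F, B5->E, B4->F, B7->T, B8->T, B8->T, B8->T, B8->T, B8->T, B8->T, B8->F; records B1=F, B2=E, B3=F, B4=F, B5=E, B7=T, B8=T, B8=F
run #4 (y=4) runs B2->S, B1->T, B5->S, B4->F, B7->T, B8->F; records B1=T, B2=S, B4=F, B5=S, B7=T, B8=F
run #5 (y=21) runs B2->E, B1->F, B3->T, B5->E, B4->F, B7->T, B8->F; records B1=F, B2=E, B3=T, B4=F, B5=E, B7=T, B8=F
run #6 (y=28) runs B2->E, B1->F, B3->T, B5->E, B4->F, B7->F, B8->F; records B1=F, B2=E, B3=T, B4=F, B5=E, B7=F, B8=F
run #7 (y=13) runs B2->S, B1->T, B5->S, B4->F, B7->T, B8->F; records B1=T, B2=S, B4=F, B5=S, B7=T, B8=F
run #8 (y=10) runs B2->S, B1->T, B5->S, B4->F, B7->T, B8->F; records B1=T, B2=S, B4=F, B5=S, B7=T, B8=F
run #9 (y=2) runs B2->S, B1->T, B5->S, B4->F, B7->T, B8->F; records B1=T, B2=S, B4=F, B5=S, B7=T, B8=F
together the pool reaches 13 outcomes: B1=T, B1=F, B2=S, B2=E, B3=T, B3=F, B4=F, B5=S, B5=E, B7=T, B7=F, B8=T, B8=F
checked all size-1 subsets: none covers 13 outcomes (max 8/13)
checked all size-2 subsets: none covers 13 outcomes (max 11/13)
the canonical winner is {3, 4, 6}: size 3, full 13-outcome coverage, earliest index list among size-3 covers
Answer: 3, 4, 6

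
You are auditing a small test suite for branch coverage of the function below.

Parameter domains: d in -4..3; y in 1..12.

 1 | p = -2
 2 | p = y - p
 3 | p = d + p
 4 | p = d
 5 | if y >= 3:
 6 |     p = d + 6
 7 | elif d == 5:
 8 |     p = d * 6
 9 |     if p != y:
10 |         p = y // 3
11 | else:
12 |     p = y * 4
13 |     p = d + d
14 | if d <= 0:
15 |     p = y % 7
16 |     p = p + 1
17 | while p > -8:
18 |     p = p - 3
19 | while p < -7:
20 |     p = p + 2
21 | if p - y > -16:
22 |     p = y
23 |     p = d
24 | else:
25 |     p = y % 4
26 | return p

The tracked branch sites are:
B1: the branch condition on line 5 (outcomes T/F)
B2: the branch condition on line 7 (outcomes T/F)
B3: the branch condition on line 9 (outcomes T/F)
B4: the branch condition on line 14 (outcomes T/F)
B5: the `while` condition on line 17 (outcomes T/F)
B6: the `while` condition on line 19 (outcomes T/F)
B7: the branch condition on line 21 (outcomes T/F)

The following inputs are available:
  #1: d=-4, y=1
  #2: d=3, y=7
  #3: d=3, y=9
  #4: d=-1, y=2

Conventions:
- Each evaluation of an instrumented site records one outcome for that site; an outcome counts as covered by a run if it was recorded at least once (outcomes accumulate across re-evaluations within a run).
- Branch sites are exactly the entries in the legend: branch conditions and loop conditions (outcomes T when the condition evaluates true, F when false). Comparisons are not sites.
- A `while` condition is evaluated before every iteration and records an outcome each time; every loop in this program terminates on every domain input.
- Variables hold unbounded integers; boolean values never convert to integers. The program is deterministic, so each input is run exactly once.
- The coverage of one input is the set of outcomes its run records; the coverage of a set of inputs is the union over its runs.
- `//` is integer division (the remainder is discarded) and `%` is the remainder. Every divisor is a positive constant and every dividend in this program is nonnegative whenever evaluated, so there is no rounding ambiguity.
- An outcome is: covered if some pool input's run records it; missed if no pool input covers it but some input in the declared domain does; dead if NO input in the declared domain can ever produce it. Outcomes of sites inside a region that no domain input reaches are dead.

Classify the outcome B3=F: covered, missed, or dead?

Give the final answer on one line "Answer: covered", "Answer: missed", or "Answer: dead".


no pool input records B3=F
checking all 96 inputs in the declared domain: B3=F is never recorded -> dead
Answer: dead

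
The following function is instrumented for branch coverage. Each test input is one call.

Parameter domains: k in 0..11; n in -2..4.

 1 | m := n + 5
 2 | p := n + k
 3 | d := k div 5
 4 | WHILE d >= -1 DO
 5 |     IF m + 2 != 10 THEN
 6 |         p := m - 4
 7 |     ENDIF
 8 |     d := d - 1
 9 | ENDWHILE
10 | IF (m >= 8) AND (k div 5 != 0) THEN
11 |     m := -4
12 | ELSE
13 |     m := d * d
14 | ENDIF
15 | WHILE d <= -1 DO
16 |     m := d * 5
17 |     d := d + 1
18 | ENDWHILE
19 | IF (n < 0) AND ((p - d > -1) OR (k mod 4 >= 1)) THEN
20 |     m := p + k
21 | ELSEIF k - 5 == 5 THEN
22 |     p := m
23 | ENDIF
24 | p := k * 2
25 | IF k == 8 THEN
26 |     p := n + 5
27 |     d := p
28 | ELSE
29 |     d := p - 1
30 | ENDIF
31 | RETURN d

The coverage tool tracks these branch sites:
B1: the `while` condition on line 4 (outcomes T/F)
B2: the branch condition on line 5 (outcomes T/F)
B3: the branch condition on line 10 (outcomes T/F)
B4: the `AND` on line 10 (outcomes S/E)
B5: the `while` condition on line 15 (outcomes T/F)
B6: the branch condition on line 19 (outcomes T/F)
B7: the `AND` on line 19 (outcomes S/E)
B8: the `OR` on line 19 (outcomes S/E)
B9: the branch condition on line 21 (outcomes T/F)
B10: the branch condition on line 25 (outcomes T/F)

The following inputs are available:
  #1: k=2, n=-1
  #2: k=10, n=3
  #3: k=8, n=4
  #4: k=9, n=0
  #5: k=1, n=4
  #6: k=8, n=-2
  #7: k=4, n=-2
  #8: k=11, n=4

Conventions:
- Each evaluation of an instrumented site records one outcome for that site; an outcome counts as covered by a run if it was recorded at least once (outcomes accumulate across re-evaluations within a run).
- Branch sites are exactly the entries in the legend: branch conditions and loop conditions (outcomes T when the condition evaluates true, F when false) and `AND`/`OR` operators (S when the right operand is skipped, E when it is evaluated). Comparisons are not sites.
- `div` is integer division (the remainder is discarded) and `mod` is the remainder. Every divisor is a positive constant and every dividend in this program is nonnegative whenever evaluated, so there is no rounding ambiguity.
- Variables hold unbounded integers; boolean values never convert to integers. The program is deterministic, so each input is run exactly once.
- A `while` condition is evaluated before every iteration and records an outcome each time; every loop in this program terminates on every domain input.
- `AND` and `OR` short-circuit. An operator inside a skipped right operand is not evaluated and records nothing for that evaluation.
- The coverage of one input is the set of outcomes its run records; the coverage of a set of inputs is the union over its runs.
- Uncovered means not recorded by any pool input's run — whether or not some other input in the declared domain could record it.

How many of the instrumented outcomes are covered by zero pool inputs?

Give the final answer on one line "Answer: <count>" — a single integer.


#1 (k=2, n=-1) -> B1->T, B2->T, B1->T, B2->T, B1->F, B4->S, B3->F, B5->T, B5->T, B5->F, B7->E, B8->S, B6->T, B10->F; covered: B1=T, B1=F, B2=T, B3=F, B4=S, B5=T, B5=F, B6=T, B7=E, B8=S, B10=F
#2 (k=10, n=3) -> B1->T, B2->F, B1->T, B2->F, B1->T, B2->F, B1->T, B2->F, B1->F, B4->E, B3->T, B5->T, B5->T, B5->F, ...; covered: B1=T, B1=F, B2=F, B3=T, B4=E, B5=T, B5=F, B6=F, B7=S, B9=T, B10=F
#3 (k=8, n=4) -> B1->T, B2->T, B1->T, B2->T, B1->T, B2->T, B1->F, B4->E, B3->T, B5->T, B5->T, B5->F, B7->S, B6->F, ...; covered: B1=T, B1=F, B2=T, B3=T, B4=E, B5=T, B5=F, B6=F, B7=S, B9=F, B10=T
#4 (k=9, n=0) -> B1->T, B2->T, B1->T, B2->T, B1->T, B2->T, B1->F, B4->S, B3->F, B5->T, B5->T, B5->F, B7->S, B6->F, ...; covered: B1=T, B1=F, B2=T, B3=F, B4=S, B5=T, B5=F, B6=F, B7=S, B9=F, B10=F
#5 (k=1, n=4) -> B1->T, B2->T, B1->T, B2->T, B1->F, B4->E, B3->F, B5->T, B5->T, B5->F, B7->S, B6->F, B9->F, B10->F; covered: B1=T, B1=F, B2=T, B3=F, B4=E, B5=T, B5=F, B6=F, B7=S, B9=F, B10=F
#6 (k=8, n=-2) -> B1->T, B2->T, B1->T, B2->T, B1->T, B2->T, B1->F, B4->S, B3->F, B5->T, B5->T, B5->F, B7->E, B8->E, ...; covered: B1=T, B1=F, B2=T, B3=F, B4=S, B5=T, B5=F, B6=F, B7=E, B8=E, B9=F, B10=T
#7 (k=4, n=-2) -> B1->T, B2->T, B1->T, B2->T, B1->F, B4->S, B3->F, B5->T, B5->T, B5->F, B7->E, B8->E, B6->F, B9->F, ...; covered: B1=T, B1=F, B2=T, B3=F, B4=S, B5=T, B5=F, B6=F, B7=E, B8=E, B9=F, B10=F
#8 (k=11, n=4) -> B1->T, B2->T, B1->T, B2->T, B1->T, B2->T, B1->T, B2->T, B1->F, B4->E, B3->T, B5->T, B5->T, B5->F, ...; covered: B1=T, B1=F, B2=T, B3=T, B4=E, B5=T, B5=F, B6=F, B7=S, B9=F, B10=F
union over the pool: B1=T, B1=F, B2=T, B2=F, B3=T, B3=F, B4=S, B4=E, B5=T, B5=F, B6=T, B6=F, B7=S, B7=E, B8=S, B8=E, B9=T, B9=F, B10=T, B10=F
uncovered (0 of 20): none
Answer: 0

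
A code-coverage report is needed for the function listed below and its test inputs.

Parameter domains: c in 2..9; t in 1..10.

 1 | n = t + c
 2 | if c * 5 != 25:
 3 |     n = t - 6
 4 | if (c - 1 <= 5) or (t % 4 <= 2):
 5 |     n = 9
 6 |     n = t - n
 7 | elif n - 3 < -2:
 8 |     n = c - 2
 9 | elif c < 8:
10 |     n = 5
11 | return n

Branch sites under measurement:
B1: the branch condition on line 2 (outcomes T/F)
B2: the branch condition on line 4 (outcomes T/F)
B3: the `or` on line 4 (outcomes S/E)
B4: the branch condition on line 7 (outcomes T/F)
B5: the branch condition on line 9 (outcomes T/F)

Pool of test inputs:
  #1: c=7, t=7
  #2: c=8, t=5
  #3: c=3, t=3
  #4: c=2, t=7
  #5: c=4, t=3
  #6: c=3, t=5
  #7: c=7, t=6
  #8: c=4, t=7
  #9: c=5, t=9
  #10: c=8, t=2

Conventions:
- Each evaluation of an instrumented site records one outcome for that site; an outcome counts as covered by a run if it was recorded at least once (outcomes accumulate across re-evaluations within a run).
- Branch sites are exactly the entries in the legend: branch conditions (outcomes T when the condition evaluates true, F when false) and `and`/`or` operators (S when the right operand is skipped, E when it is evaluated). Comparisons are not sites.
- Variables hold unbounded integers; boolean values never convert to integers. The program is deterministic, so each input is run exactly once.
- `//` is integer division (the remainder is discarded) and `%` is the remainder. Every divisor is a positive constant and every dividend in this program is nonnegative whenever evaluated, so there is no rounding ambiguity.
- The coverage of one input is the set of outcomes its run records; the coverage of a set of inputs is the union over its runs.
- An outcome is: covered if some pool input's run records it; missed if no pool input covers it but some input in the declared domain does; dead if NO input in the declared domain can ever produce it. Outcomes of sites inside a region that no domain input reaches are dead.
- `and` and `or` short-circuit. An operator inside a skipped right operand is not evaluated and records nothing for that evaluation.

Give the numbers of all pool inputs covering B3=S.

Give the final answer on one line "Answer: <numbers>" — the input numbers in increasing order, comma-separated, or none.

input #1 (c=7, t=7): does not record B3=S
input #2 (c=8, t=5): does not record B3=S
input #3 (c=3, t=3): records B3=S
input #4 (c=2, t=7): records B3=S
input #5 (c=4, t=3): records B3=S
input #6 (c=3, t=5): records B3=S
input #7 (c=7, t=6): does not record B3=S
input #8 (c=4, t=7): records B3=S
input #9 (c=5, t=9): records B3=S
input #10 (c=8, t=2): does not record B3=S

Answer: 3, 4, 5, 6, 8, 9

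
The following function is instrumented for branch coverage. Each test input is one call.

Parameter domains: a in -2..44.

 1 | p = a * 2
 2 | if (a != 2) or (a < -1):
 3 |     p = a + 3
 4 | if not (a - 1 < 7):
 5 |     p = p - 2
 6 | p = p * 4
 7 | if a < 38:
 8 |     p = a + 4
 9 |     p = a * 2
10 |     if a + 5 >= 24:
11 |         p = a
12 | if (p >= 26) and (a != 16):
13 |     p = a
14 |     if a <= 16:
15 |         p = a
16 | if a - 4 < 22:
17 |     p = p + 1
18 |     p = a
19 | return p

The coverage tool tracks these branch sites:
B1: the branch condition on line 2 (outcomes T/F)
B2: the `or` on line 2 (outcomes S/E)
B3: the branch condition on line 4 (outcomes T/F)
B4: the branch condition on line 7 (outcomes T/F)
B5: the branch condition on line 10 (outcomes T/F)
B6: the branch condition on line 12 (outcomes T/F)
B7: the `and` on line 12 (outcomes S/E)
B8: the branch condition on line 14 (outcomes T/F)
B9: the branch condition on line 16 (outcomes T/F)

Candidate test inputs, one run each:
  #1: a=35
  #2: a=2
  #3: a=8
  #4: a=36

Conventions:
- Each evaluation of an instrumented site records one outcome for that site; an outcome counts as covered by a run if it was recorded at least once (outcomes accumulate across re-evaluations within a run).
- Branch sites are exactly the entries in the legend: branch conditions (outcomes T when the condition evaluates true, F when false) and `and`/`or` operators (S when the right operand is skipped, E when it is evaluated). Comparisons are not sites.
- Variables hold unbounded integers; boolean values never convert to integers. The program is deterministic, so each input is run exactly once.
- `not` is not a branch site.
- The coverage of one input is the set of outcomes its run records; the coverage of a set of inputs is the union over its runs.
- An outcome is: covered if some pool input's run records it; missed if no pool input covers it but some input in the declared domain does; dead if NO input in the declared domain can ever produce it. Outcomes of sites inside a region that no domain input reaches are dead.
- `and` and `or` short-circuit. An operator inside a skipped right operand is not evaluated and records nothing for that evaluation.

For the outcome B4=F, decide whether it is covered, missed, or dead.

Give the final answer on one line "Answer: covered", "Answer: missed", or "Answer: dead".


no pool input records B4=F
but domain input (a=38) does record it -> reachable, so missed
Answer: missed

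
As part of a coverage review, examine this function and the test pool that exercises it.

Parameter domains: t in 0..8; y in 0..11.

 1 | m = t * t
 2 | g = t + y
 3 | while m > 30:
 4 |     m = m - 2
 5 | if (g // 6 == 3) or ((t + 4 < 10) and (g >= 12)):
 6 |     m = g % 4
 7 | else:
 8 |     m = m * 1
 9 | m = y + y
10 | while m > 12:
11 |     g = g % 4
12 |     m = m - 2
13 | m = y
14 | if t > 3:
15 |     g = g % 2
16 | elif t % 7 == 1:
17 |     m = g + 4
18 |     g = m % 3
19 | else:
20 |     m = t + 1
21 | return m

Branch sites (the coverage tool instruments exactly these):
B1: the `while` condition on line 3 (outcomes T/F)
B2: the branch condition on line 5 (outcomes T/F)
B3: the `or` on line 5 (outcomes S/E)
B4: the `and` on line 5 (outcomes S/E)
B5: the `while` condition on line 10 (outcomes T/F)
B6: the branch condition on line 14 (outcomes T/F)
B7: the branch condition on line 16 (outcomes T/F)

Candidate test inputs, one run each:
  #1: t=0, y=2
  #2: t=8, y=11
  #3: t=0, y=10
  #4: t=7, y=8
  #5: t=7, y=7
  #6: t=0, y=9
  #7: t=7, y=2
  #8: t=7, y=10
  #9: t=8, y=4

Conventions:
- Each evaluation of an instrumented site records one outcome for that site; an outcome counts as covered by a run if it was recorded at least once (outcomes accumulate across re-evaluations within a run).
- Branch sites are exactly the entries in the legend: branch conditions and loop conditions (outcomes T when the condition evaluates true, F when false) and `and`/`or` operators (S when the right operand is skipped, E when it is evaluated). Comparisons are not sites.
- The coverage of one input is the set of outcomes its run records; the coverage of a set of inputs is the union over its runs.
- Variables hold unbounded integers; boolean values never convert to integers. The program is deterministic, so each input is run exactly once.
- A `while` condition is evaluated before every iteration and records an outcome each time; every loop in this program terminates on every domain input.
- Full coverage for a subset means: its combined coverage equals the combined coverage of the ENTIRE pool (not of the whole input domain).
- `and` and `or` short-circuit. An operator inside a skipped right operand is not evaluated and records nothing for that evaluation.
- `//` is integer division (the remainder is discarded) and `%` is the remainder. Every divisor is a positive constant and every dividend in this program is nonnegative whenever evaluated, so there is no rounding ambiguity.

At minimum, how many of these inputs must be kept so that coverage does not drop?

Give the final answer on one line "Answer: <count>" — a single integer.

input #1, t=0, y=2: events B1->F, B3->E, B4->E, B2->F, B5->F, B6->F, B7->F; outcomes B1=F, B2=F, B3=E, B4=E, B5=F, B6=F, B7=F
input #2, t=8, y=11: events B1->T, B1->T, B1->T, B1->T, B1->T, B1->T, B1->T, B1->T, B1->T, B1->T, B1->T, B1->T, B1->T, B1->T, ...; outcomes B1=T, B1=F, B2=T, B3=S, B5=T, B5=F, B6=T
input #3, t=0, y=10: events B1->F, B3->E, B4->E, B2->F, B5->T, B5->T, B5->T, B5->T, B5->F, B6->F, B7->F; outcomes B1=F, B2=F, B3=E, B4=E, B5=T, B5=F, B6=F, B7=F
input #4, t=7, y=8: events B1->T, B1->T, B1->T, B1->T, B1->T, B1->T, B1->T, B1->T, B1->T, B1->T, B1->F, B3->E, B4->S, B2->F, ...; outcomes B1=T, B1=F, B2=F, B3=E, B4=S, B5=T, B5=F, B6=T
input #5, t=7, y=7: events B1->T, B1->T, B1->T, B1->T, B1->T, B1->T, B1->T, B1->T, B1->T, B1->T, B1->F, B3->E, B4->S, B2->F, ...; outcomes B1=T, B1=F, B2=F, B3=E, B4=S, B5=T, B5=F, B6=T
input #6, t=0, y=9: events B1->F, B3->E, B4->E, B2->F, B5->T, B5->T, B5->T, B5->F, B6->F, B7->F; outcomes B1=F, B2=F, B3=E, B4=E, B5=T, B5=F, B6=F, B7=F
input #7, t=7, y=2: events B1->T, B1->T, B1->T, B1->T, B1->T, B1->T, B1->T, B1->T, B1->T, B1->T, B1->F, B3->E, B4->S, B2->F, ...; outcomes B1=T, B1=F, B2=F, B3=E, B4=S, B5=F, B6=T
input #8, t=7, y=10: events B1->T, B1->T, B1->T, B1->T, B1->T, B1->T, B1->T, B1->T, B1->T, B1->T, B1->F, B3->E, B4->S, B2->F, ...; outcomes B1=T, B1=F, B2=F, B3=E, B4=S, B5=T, B5=F, B6=T
input #9, t=8, y=4: events B1->T, B1->T, B1->T, B1->T, B1->T, B1->T, B1->T, B1->T, B1->T, B1->T, B1->T, B1->T, B1->T, B1->T, ...; outcomes B1=T, B1=F, B2=F, B3=E, B4=S, B5=F, B6=T
pool-wide coverage (13 outcomes): B1=T, B1=F, B2=T, B2=F, B3=S, B3=E, B4=S, B4=E, B5=T, B5=F, B6=T, B6=F, B7=F
no size-1 subset reaches all 13 outcomes (best union: 8/13)
no size-2 subset reaches all 13 outcomes (best union: 12/13)
size 3: inputs {1, 2, 4} cover all 13 outcomes, and no lexicographically smaller subset of this size does

Answer: 3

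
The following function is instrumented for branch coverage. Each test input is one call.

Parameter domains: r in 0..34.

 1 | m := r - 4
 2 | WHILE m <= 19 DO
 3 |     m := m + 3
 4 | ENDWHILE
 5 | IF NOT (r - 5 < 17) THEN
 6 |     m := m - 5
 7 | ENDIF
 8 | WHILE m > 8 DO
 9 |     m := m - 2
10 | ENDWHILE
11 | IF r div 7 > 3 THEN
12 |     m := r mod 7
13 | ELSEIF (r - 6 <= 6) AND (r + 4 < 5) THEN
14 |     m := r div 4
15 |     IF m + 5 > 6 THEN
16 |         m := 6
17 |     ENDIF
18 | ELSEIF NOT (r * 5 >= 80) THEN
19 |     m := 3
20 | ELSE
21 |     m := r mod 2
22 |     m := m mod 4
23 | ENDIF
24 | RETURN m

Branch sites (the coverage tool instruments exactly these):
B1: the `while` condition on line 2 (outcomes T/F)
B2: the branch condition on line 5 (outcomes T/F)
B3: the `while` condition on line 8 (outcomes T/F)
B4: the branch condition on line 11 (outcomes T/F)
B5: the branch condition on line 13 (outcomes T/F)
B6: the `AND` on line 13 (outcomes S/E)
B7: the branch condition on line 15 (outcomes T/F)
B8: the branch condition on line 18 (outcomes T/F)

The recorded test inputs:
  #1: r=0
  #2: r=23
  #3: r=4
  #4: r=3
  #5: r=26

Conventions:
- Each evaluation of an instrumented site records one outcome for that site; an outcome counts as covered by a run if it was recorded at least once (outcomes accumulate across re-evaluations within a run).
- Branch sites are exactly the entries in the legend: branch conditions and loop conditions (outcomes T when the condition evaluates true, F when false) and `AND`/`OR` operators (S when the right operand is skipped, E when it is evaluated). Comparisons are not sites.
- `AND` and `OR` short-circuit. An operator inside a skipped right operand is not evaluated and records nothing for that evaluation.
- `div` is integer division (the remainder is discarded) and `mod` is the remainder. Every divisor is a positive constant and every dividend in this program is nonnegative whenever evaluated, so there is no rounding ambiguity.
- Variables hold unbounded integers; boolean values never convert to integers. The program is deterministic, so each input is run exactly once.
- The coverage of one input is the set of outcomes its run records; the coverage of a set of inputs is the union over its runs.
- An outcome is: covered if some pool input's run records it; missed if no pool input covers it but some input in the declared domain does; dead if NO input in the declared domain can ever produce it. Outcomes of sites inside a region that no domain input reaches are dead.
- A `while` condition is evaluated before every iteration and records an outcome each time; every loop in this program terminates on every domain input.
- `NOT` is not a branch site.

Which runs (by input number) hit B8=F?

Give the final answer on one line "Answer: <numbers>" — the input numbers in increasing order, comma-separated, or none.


input #1 (r=0): misses B8=F
input #2 (r=23): covers B8=F
input #3 (r=4): misses B8=F
input #4 (r=3): misses B8=F
input #5 (r=26): covers B8=F
Answer: 2, 5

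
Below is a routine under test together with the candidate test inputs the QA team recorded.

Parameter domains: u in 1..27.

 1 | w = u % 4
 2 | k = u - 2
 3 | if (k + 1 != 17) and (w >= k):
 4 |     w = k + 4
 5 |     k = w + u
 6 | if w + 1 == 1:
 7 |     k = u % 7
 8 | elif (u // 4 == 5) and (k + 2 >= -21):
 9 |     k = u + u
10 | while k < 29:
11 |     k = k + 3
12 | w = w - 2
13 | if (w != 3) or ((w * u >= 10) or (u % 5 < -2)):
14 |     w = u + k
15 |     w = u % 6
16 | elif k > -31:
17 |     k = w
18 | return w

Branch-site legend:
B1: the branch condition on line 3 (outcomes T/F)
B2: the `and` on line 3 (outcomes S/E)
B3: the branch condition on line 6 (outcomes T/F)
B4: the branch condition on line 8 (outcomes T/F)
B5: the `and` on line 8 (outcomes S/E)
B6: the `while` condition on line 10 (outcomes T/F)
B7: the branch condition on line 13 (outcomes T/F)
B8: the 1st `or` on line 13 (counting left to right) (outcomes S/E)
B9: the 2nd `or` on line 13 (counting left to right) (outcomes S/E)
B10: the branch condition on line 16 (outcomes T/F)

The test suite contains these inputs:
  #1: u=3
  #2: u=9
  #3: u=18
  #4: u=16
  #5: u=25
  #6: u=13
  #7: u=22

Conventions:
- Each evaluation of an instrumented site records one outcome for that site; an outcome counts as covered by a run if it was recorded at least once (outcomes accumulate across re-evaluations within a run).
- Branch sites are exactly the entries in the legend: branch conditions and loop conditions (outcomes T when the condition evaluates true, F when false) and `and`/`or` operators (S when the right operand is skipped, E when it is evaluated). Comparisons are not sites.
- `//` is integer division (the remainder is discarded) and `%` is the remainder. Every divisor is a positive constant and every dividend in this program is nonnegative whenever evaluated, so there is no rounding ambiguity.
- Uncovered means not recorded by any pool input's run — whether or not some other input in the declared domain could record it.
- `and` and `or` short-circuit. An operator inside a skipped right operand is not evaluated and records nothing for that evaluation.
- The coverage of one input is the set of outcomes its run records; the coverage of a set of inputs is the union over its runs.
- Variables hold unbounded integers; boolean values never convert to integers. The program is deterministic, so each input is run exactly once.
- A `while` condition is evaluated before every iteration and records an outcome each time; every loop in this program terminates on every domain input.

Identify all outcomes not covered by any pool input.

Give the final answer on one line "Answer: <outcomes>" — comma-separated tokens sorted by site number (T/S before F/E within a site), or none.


#1 (u=3) -> B2->E, B1->T, B3->F, B5->S, B4->F, B6->T, B6->T, B6->T, B6->T, B6->T, B6->T, B6->T, B6->F, B8->E, ...; covered: B1=T, B2=E, B3=F, B4=F, B5=S, B6=T, B6=F, B7=F, B8=E, B9=E, B10=T
#2 (u=9) -> B2->E, B1->F, B3->F, B5->S, B4->F, B6->T, B6->T, B6->T, B6->T, B6->T, B6->T, B6->T, B6->T, B6->F, ...; covered: B1=F, B2=E, B3=F, B4=F, B5=S, B6=T, B6=F, B7=T, B8=S
#3 (u=18) -> B2->S, B1->F, B3->F, B5->S, B4->F, B6->T, B6->T, B6->T, B6->T, B6->T, B6->F, B8->S, B7->T; covered: B1=F, B2=S, B3=F, B4=F, B5=S, B6=T, B6=F, B7=T, B8=S
#4 (u=16) -> B2->E, B1->F, B3->T, B6->T, B6->T, B6->T, B6->T, B6->T, B6->T, B6->T, B6->T, B6->T, B6->F, B8->S, ...; covered: B1=F, B2=E, B3=T, B6=T, B6=F, B7=T, B8=S
#5 (u=25) -> B2->E, B1->F, B3->F, B5->S, B4->F, B6->T, B6->T, B6->F, B8->S, B7->T; covered: B1=F, B2=E, B3=F, B4=F, B5=S, B6=T, B6=F, B7=T, B8=S
#6 (u=13) -> B2->E, B1->F, B3->F, B5->S, B4->F, B6->T, B6->T, B6->T, B6->T, B6->T, B6->T, B6->F, B8->S, B7->T; covered: B1=F, B2=E, B3=F, B4=F, B5=S, B6=T, B6=F, B7=T, B8=S
#7 (u=22) -> B2->E, B1->F, B3->F, B5->E, B4->T, B6->F, B8->S, B7->T; covered: B1=F, B2=E, B3=F, B4=T, B5=E, B6=F, B7=T, B8=S
union over the pool: B1=T, B1=F, B2=S, B2=E, B3=T, B3=F, B4=T, B4=F, B5=S, B5=E, B6=T, B6=F, B7=T, B7=F, B8=S, B8=E, B9=E, B10=T
uncovered (2 of 20): B9=S, B10=F
Answer: B9=S, B10=F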